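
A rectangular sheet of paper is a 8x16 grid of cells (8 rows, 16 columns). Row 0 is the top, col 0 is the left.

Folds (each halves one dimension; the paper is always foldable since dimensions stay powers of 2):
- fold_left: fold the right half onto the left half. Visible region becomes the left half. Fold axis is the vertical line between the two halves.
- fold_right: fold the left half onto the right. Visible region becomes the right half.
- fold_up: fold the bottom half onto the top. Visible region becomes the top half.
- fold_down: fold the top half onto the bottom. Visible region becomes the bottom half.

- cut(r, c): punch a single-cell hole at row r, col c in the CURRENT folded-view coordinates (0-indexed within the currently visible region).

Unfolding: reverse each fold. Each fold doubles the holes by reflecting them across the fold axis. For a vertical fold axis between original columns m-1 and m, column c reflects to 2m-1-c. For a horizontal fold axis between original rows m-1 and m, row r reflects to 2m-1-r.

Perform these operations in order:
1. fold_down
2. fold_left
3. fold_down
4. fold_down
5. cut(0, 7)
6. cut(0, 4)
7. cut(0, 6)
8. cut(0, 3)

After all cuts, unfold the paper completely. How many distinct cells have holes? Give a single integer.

Answer: 64

Derivation:
Op 1 fold_down: fold axis h@4; visible region now rows[4,8) x cols[0,16) = 4x16
Op 2 fold_left: fold axis v@8; visible region now rows[4,8) x cols[0,8) = 4x8
Op 3 fold_down: fold axis h@6; visible region now rows[6,8) x cols[0,8) = 2x8
Op 4 fold_down: fold axis h@7; visible region now rows[7,8) x cols[0,8) = 1x8
Op 5 cut(0, 7): punch at orig (7,7); cuts so far [(7, 7)]; region rows[7,8) x cols[0,8) = 1x8
Op 6 cut(0, 4): punch at orig (7,4); cuts so far [(7, 4), (7, 7)]; region rows[7,8) x cols[0,8) = 1x8
Op 7 cut(0, 6): punch at orig (7,6); cuts so far [(7, 4), (7, 6), (7, 7)]; region rows[7,8) x cols[0,8) = 1x8
Op 8 cut(0, 3): punch at orig (7,3); cuts so far [(7, 3), (7, 4), (7, 6), (7, 7)]; region rows[7,8) x cols[0,8) = 1x8
Unfold 1 (reflect across h@7): 8 holes -> [(6, 3), (6, 4), (6, 6), (6, 7), (7, 3), (7, 4), (7, 6), (7, 7)]
Unfold 2 (reflect across h@6): 16 holes -> [(4, 3), (4, 4), (4, 6), (4, 7), (5, 3), (5, 4), (5, 6), (5, 7), (6, 3), (6, 4), (6, 6), (6, 7), (7, 3), (7, 4), (7, 6), (7, 7)]
Unfold 3 (reflect across v@8): 32 holes -> [(4, 3), (4, 4), (4, 6), (4, 7), (4, 8), (4, 9), (4, 11), (4, 12), (5, 3), (5, 4), (5, 6), (5, 7), (5, 8), (5, 9), (5, 11), (5, 12), (6, 3), (6, 4), (6, 6), (6, 7), (6, 8), (6, 9), (6, 11), (6, 12), (7, 3), (7, 4), (7, 6), (7, 7), (7, 8), (7, 9), (7, 11), (7, 12)]
Unfold 4 (reflect across h@4): 64 holes -> [(0, 3), (0, 4), (0, 6), (0, 7), (0, 8), (0, 9), (0, 11), (0, 12), (1, 3), (1, 4), (1, 6), (1, 7), (1, 8), (1, 9), (1, 11), (1, 12), (2, 3), (2, 4), (2, 6), (2, 7), (2, 8), (2, 9), (2, 11), (2, 12), (3, 3), (3, 4), (3, 6), (3, 7), (3, 8), (3, 9), (3, 11), (3, 12), (4, 3), (4, 4), (4, 6), (4, 7), (4, 8), (4, 9), (4, 11), (4, 12), (5, 3), (5, 4), (5, 6), (5, 7), (5, 8), (5, 9), (5, 11), (5, 12), (6, 3), (6, 4), (6, 6), (6, 7), (6, 8), (6, 9), (6, 11), (6, 12), (7, 3), (7, 4), (7, 6), (7, 7), (7, 8), (7, 9), (7, 11), (7, 12)]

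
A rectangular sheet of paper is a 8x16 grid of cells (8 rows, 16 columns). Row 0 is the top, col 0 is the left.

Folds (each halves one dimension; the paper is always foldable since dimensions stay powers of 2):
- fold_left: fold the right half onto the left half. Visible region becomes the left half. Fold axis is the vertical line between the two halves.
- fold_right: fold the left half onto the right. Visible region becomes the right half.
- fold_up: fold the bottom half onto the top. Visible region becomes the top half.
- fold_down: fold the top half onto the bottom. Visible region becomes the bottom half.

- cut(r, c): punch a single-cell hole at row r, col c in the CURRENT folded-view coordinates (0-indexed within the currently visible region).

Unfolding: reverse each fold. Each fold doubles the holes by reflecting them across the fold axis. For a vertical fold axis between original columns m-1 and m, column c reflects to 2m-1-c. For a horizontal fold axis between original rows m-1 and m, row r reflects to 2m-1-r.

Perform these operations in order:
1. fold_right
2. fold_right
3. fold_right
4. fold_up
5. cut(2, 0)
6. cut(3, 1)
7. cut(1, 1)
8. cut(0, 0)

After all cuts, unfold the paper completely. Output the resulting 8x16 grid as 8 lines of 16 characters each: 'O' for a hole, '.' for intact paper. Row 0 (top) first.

Op 1 fold_right: fold axis v@8; visible region now rows[0,8) x cols[8,16) = 8x8
Op 2 fold_right: fold axis v@12; visible region now rows[0,8) x cols[12,16) = 8x4
Op 3 fold_right: fold axis v@14; visible region now rows[0,8) x cols[14,16) = 8x2
Op 4 fold_up: fold axis h@4; visible region now rows[0,4) x cols[14,16) = 4x2
Op 5 cut(2, 0): punch at orig (2,14); cuts so far [(2, 14)]; region rows[0,4) x cols[14,16) = 4x2
Op 6 cut(3, 1): punch at orig (3,15); cuts so far [(2, 14), (3, 15)]; region rows[0,4) x cols[14,16) = 4x2
Op 7 cut(1, 1): punch at orig (1,15); cuts so far [(1, 15), (2, 14), (3, 15)]; region rows[0,4) x cols[14,16) = 4x2
Op 8 cut(0, 0): punch at orig (0,14); cuts so far [(0, 14), (1, 15), (2, 14), (3, 15)]; region rows[0,4) x cols[14,16) = 4x2
Unfold 1 (reflect across h@4): 8 holes -> [(0, 14), (1, 15), (2, 14), (3, 15), (4, 15), (5, 14), (6, 15), (7, 14)]
Unfold 2 (reflect across v@14): 16 holes -> [(0, 13), (0, 14), (1, 12), (1, 15), (2, 13), (2, 14), (3, 12), (3, 15), (4, 12), (4, 15), (5, 13), (5, 14), (6, 12), (6, 15), (7, 13), (7, 14)]
Unfold 3 (reflect across v@12): 32 holes -> [(0, 9), (0, 10), (0, 13), (0, 14), (1, 8), (1, 11), (1, 12), (1, 15), (2, 9), (2, 10), (2, 13), (2, 14), (3, 8), (3, 11), (3, 12), (3, 15), (4, 8), (4, 11), (4, 12), (4, 15), (5, 9), (5, 10), (5, 13), (5, 14), (6, 8), (6, 11), (6, 12), (6, 15), (7, 9), (7, 10), (7, 13), (7, 14)]
Unfold 4 (reflect across v@8): 64 holes -> [(0, 1), (0, 2), (0, 5), (0, 6), (0, 9), (0, 10), (0, 13), (0, 14), (1, 0), (1, 3), (1, 4), (1, 7), (1, 8), (1, 11), (1, 12), (1, 15), (2, 1), (2, 2), (2, 5), (2, 6), (2, 9), (2, 10), (2, 13), (2, 14), (3, 0), (3, 3), (3, 4), (3, 7), (3, 8), (3, 11), (3, 12), (3, 15), (4, 0), (4, 3), (4, 4), (4, 7), (4, 8), (4, 11), (4, 12), (4, 15), (5, 1), (5, 2), (5, 5), (5, 6), (5, 9), (5, 10), (5, 13), (5, 14), (6, 0), (6, 3), (6, 4), (6, 7), (6, 8), (6, 11), (6, 12), (6, 15), (7, 1), (7, 2), (7, 5), (7, 6), (7, 9), (7, 10), (7, 13), (7, 14)]

Answer: .OO..OO..OO..OO.
O..OO..OO..OO..O
.OO..OO..OO..OO.
O..OO..OO..OO..O
O..OO..OO..OO..O
.OO..OO..OO..OO.
O..OO..OO..OO..O
.OO..OO..OO..OO.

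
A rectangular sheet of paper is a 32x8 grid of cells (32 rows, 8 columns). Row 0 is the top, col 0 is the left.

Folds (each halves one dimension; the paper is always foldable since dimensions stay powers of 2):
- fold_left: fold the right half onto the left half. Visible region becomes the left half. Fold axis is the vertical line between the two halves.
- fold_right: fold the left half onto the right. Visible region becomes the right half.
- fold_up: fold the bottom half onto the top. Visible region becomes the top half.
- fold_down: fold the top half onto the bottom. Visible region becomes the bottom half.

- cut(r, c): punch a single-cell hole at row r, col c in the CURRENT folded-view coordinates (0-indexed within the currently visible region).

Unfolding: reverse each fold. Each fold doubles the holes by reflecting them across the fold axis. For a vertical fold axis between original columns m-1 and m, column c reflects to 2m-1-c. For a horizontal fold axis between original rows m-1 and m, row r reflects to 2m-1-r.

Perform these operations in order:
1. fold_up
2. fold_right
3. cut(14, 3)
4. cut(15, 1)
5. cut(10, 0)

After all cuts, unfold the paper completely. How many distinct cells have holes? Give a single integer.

Answer: 12

Derivation:
Op 1 fold_up: fold axis h@16; visible region now rows[0,16) x cols[0,8) = 16x8
Op 2 fold_right: fold axis v@4; visible region now rows[0,16) x cols[4,8) = 16x4
Op 3 cut(14, 3): punch at orig (14,7); cuts so far [(14, 7)]; region rows[0,16) x cols[4,8) = 16x4
Op 4 cut(15, 1): punch at orig (15,5); cuts so far [(14, 7), (15, 5)]; region rows[0,16) x cols[4,8) = 16x4
Op 5 cut(10, 0): punch at orig (10,4); cuts so far [(10, 4), (14, 7), (15, 5)]; region rows[0,16) x cols[4,8) = 16x4
Unfold 1 (reflect across v@4): 6 holes -> [(10, 3), (10, 4), (14, 0), (14, 7), (15, 2), (15, 5)]
Unfold 2 (reflect across h@16): 12 holes -> [(10, 3), (10, 4), (14, 0), (14, 7), (15, 2), (15, 5), (16, 2), (16, 5), (17, 0), (17, 7), (21, 3), (21, 4)]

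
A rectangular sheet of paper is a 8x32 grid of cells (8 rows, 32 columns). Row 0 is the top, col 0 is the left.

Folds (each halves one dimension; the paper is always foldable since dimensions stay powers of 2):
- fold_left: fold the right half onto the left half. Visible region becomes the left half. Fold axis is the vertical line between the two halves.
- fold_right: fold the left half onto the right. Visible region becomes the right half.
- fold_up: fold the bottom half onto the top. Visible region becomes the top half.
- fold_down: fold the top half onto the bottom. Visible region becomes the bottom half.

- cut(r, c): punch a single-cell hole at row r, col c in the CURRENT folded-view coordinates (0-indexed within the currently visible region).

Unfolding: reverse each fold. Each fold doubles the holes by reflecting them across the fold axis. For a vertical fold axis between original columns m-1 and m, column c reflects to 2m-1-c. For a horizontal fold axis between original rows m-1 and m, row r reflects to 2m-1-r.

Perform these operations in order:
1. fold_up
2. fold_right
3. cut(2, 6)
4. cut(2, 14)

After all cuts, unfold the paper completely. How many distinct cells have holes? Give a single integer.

Answer: 8

Derivation:
Op 1 fold_up: fold axis h@4; visible region now rows[0,4) x cols[0,32) = 4x32
Op 2 fold_right: fold axis v@16; visible region now rows[0,4) x cols[16,32) = 4x16
Op 3 cut(2, 6): punch at orig (2,22); cuts so far [(2, 22)]; region rows[0,4) x cols[16,32) = 4x16
Op 4 cut(2, 14): punch at orig (2,30); cuts so far [(2, 22), (2, 30)]; region rows[0,4) x cols[16,32) = 4x16
Unfold 1 (reflect across v@16): 4 holes -> [(2, 1), (2, 9), (2, 22), (2, 30)]
Unfold 2 (reflect across h@4): 8 holes -> [(2, 1), (2, 9), (2, 22), (2, 30), (5, 1), (5, 9), (5, 22), (5, 30)]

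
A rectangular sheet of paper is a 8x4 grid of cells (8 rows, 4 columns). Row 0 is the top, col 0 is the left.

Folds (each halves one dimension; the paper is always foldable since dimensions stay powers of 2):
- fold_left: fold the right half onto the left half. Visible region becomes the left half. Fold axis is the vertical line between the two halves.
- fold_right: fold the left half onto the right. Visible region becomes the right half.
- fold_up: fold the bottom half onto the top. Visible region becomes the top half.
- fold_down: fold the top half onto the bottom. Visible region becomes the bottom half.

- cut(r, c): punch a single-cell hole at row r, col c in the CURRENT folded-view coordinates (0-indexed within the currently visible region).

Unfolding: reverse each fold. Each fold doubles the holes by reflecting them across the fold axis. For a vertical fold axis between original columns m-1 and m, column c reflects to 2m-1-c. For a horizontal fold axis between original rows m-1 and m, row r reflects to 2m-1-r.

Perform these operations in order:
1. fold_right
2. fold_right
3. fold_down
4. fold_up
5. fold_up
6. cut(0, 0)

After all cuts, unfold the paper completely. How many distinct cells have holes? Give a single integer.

Op 1 fold_right: fold axis v@2; visible region now rows[0,8) x cols[2,4) = 8x2
Op 2 fold_right: fold axis v@3; visible region now rows[0,8) x cols[3,4) = 8x1
Op 3 fold_down: fold axis h@4; visible region now rows[4,8) x cols[3,4) = 4x1
Op 4 fold_up: fold axis h@6; visible region now rows[4,6) x cols[3,4) = 2x1
Op 5 fold_up: fold axis h@5; visible region now rows[4,5) x cols[3,4) = 1x1
Op 6 cut(0, 0): punch at orig (4,3); cuts so far [(4, 3)]; region rows[4,5) x cols[3,4) = 1x1
Unfold 1 (reflect across h@5): 2 holes -> [(4, 3), (5, 3)]
Unfold 2 (reflect across h@6): 4 holes -> [(4, 3), (5, 3), (6, 3), (7, 3)]
Unfold 3 (reflect across h@4): 8 holes -> [(0, 3), (1, 3), (2, 3), (3, 3), (4, 3), (5, 3), (6, 3), (7, 3)]
Unfold 4 (reflect across v@3): 16 holes -> [(0, 2), (0, 3), (1, 2), (1, 3), (2, 2), (2, 3), (3, 2), (3, 3), (4, 2), (4, 3), (5, 2), (5, 3), (6, 2), (6, 3), (7, 2), (7, 3)]
Unfold 5 (reflect across v@2): 32 holes -> [(0, 0), (0, 1), (0, 2), (0, 3), (1, 0), (1, 1), (1, 2), (1, 3), (2, 0), (2, 1), (2, 2), (2, 3), (3, 0), (3, 1), (3, 2), (3, 3), (4, 0), (4, 1), (4, 2), (4, 3), (5, 0), (5, 1), (5, 2), (5, 3), (6, 0), (6, 1), (6, 2), (6, 3), (7, 0), (7, 1), (7, 2), (7, 3)]

Answer: 32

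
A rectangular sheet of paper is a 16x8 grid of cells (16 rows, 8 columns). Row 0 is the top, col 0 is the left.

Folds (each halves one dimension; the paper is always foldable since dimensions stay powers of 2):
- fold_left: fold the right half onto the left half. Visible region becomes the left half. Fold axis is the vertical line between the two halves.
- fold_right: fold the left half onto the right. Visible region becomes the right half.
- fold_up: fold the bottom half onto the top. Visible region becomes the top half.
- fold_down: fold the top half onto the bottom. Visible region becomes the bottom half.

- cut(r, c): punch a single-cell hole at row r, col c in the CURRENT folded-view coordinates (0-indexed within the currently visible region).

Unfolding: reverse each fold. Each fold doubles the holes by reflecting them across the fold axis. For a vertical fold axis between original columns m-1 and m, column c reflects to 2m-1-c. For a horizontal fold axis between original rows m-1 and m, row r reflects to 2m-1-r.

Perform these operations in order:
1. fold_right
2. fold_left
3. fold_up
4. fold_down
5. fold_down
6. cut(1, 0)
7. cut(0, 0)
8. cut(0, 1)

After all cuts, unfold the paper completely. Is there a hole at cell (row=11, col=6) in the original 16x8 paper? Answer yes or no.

Answer: no

Derivation:
Op 1 fold_right: fold axis v@4; visible region now rows[0,16) x cols[4,8) = 16x4
Op 2 fold_left: fold axis v@6; visible region now rows[0,16) x cols[4,6) = 16x2
Op 3 fold_up: fold axis h@8; visible region now rows[0,8) x cols[4,6) = 8x2
Op 4 fold_down: fold axis h@4; visible region now rows[4,8) x cols[4,6) = 4x2
Op 5 fold_down: fold axis h@6; visible region now rows[6,8) x cols[4,6) = 2x2
Op 6 cut(1, 0): punch at orig (7,4); cuts so far [(7, 4)]; region rows[6,8) x cols[4,6) = 2x2
Op 7 cut(0, 0): punch at orig (6,4); cuts so far [(6, 4), (7, 4)]; region rows[6,8) x cols[4,6) = 2x2
Op 8 cut(0, 1): punch at orig (6,5); cuts so far [(6, 4), (6, 5), (7, 4)]; region rows[6,8) x cols[4,6) = 2x2
Unfold 1 (reflect across h@6): 6 holes -> [(4, 4), (5, 4), (5, 5), (6, 4), (6, 5), (7, 4)]
Unfold 2 (reflect across h@4): 12 holes -> [(0, 4), (1, 4), (1, 5), (2, 4), (2, 5), (3, 4), (4, 4), (5, 4), (5, 5), (6, 4), (6, 5), (7, 4)]
Unfold 3 (reflect across h@8): 24 holes -> [(0, 4), (1, 4), (1, 5), (2, 4), (2, 5), (3, 4), (4, 4), (5, 4), (5, 5), (6, 4), (6, 5), (7, 4), (8, 4), (9, 4), (9, 5), (10, 4), (10, 5), (11, 4), (12, 4), (13, 4), (13, 5), (14, 4), (14, 5), (15, 4)]
Unfold 4 (reflect across v@6): 48 holes -> [(0, 4), (0, 7), (1, 4), (1, 5), (1, 6), (1, 7), (2, 4), (2, 5), (2, 6), (2, 7), (3, 4), (3, 7), (4, 4), (4, 7), (5, 4), (5, 5), (5, 6), (5, 7), (6, 4), (6, 5), (6, 6), (6, 7), (7, 4), (7, 7), (8, 4), (8, 7), (9, 4), (9, 5), (9, 6), (9, 7), (10, 4), (10, 5), (10, 6), (10, 7), (11, 4), (11, 7), (12, 4), (12, 7), (13, 4), (13, 5), (13, 6), (13, 7), (14, 4), (14, 5), (14, 6), (14, 7), (15, 4), (15, 7)]
Unfold 5 (reflect across v@4): 96 holes -> [(0, 0), (0, 3), (0, 4), (0, 7), (1, 0), (1, 1), (1, 2), (1, 3), (1, 4), (1, 5), (1, 6), (1, 7), (2, 0), (2, 1), (2, 2), (2, 3), (2, 4), (2, 5), (2, 6), (2, 7), (3, 0), (3, 3), (3, 4), (3, 7), (4, 0), (4, 3), (4, 4), (4, 7), (5, 0), (5, 1), (5, 2), (5, 3), (5, 4), (5, 5), (5, 6), (5, 7), (6, 0), (6, 1), (6, 2), (6, 3), (6, 4), (6, 5), (6, 6), (6, 7), (7, 0), (7, 3), (7, 4), (7, 7), (8, 0), (8, 3), (8, 4), (8, 7), (9, 0), (9, 1), (9, 2), (9, 3), (9, 4), (9, 5), (9, 6), (9, 7), (10, 0), (10, 1), (10, 2), (10, 3), (10, 4), (10, 5), (10, 6), (10, 7), (11, 0), (11, 3), (11, 4), (11, 7), (12, 0), (12, 3), (12, 4), (12, 7), (13, 0), (13, 1), (13, 2), (13, 3), (13, 4), (13, 5), (13, 6), (13, 7), (14, 0), (14, 1), (14, 2), (14, 3), (14, 4), (14, 5), (14, 6), (14, 7), (15, 0), (15, 3), (15, 4), (15, 7)]
Holes: [(0, 0), (0, 3), (0, 4), (0, 7), (1, 0), (1, 1), (1, 2), (1, 3), (1, 4), (1, 5), (1, 6), (1, 7), (2, 0), (2, 1), (2, 2), (2, 3), (2, 4), (2, 5), (2, 6), (2, 7), (3, 0), (3, 3), (3, 4), (3, 7), (4, 0), (4, 3), (4, 4), (4, 7), (5, 0), (5, 1), (5, 2), (5, 3), (5, 4), (5, 5), (5, 6), (5, 7), (6, 0), (6, 1), (6, 2), (6, 3), (6, 4), (6, 5), (6, 6), (6, 7), (7, 0), (7, 3), (7, 4), (7, 7), (8, 0), (8, 3), (8, 4), (8, 7), (9, 0), (9, 1), (9, 2), (9, 3), (9, 4), (9, 5), (9, 6), (9, 7), (10, 0), (10, 1), (10, 2), (10, 3), (10, 4), (10, 5), (10, 6), (10, 7), (11, 0), (11, 3), (11, 4), (11, 7), (12, 0), (12, 3), (12, 4), (12, 7), (13, 0), (13, 1), (13, 2), (13, 3), (13, 4), (13, 5), (13, 6), (13, 7), (14, 0), (14, 1), (14, 2), (14, 3), (14, 4), (14, 5), (14, 6), (14, 7), (15, 0), (15, 3), (15, 4), (15, 7)]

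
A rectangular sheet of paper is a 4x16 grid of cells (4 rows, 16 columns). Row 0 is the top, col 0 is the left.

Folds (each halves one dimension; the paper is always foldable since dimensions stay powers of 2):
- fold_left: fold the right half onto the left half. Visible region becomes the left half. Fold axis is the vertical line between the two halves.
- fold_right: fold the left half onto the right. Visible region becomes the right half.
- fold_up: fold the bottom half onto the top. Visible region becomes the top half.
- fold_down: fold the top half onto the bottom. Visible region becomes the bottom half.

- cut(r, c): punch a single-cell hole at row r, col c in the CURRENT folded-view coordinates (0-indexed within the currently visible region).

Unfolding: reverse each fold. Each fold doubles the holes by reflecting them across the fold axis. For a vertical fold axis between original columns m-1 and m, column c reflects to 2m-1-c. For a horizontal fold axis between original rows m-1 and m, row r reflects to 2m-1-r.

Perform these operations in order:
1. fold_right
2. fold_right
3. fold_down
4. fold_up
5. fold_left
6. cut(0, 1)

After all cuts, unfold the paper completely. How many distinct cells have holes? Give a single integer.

Op 1 fold_right: fold axis v@8; visible region now rows[0,4) x cols[8,16) = 4x8
Op 2 fold_right: fold axis v@12; visible region now rows[0,4) x cols[12,16) = 4x4
Op 3 fold_down: fold axis h@2; visible region now rows[2,4) x cols[12,16) = 2x4
Op 4 fold_up: fold axis h@3; visible region now rows[2,3) x cols[12,16) = 1x4
Op 5 fold_left: fold axis v@14; visible region now rows[2,3) x cols[12,14) = 1x2
Op 6 cut(0, 1): punch at orig (2,13); cuts so far [(2, 13)]; region rows[2,3) x cols[12,14) = 1x2
Unfold 1 (reflect across v@14): 2 holes -> [(2, 13), (2, 14)]
Unfold 2 (reflect across h@3): 4 holes -> [(2, 13), (2, 14), (3, 13), (3, 14)]
Unfold 3 (reflect across h@2): 8 holes -> [(0, 13), (0, 14), (1, 13), (1, 14), (2, 13), (2, 14), (3, 13), (3, 14)]
Unfold 4 (reflect across v@12): 16 holes -> [(0, 9), (0, 10), (0, 13), (0, 14), (1, 9), (1, 10), (1, 13), (1, 14), (2, 9), (2, 10), (2, 13), (2, 14), (3, 9), (3, 10), (3, 13), (3, 14)]
Unfold 5 (reflect across v@8): 32 holes -> [(0, 1), (0, 2), (0, 5), (0, 6), (0, 9), (0, 10), (0, 13), (0, 14), (1, 1), (1, 2), (1, 5), (1, 6), (1, 9), (1, 10), (1, 13), (1, 14), (2, 1), (2, 2), (2, 5), (2, 6), (2, 9), (2, 10), (2, 13), (2, 14), (3, 1), (3, 2), (3, 5), (3, 6), (3, 9), (3, 10), (3, 13), (3, 14)]

Answer: 32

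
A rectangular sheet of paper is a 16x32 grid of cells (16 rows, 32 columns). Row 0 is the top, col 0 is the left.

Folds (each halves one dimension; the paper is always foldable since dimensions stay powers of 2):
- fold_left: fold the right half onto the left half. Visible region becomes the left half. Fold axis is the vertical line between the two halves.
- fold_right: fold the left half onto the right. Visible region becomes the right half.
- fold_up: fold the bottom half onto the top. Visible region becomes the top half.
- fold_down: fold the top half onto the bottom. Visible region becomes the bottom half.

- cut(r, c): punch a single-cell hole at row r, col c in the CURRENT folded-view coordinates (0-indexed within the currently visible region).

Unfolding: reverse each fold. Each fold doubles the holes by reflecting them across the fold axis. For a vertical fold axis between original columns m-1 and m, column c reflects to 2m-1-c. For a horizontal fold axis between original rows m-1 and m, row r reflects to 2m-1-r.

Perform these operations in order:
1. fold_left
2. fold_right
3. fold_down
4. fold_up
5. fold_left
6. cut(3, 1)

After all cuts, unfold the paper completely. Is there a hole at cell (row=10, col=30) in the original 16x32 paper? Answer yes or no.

Answer: no

Derivation:
Op 1 fold_left: fold axis v@16; visible region now rows[0,16) x cols[0,16) = 16x16
Op 2 fold_right: fold axis v@8; visible region now rows[0,16) x cols[8,16) = 16x8
Op 3 fold_down: fold axis h@8; visible region now rows[8,16) x cols[8,16) = 8x8
Op 4 fold_up: fold axis h@12; visible region now rows[8,12) x cols[8,16) = 4x8
Op 5 fold_left: fold axis v@12; visible region now rows[8,12) x cols[8,12) = 4x4
Op 6 cut(3, 1): punch at orig (11,9); cuts so far [(11, 9)]; region rows[8,12) x cols[8,12) = 4x4
Unfold 1 (reflect across v@12): 2 holes -> [(11, 9), (11, 14)]
Unfold 2 (reflect across h@12): 4 holes -> [(11, 9), (11, 14), (12, 9), (12, 14)]
Unfold 3 (reflect across h@8): 8 holes -> [(3, 9), (3, 14), (4, 9), (4, 14), (11, 9), (11, 14), (12, 9), (12, 14)]
Unfold 4 (reflect across v@8): 16 holes -> [(3, 1), (3, 6), (3, 9), (3, 14), (4, 1), (4, 6), (4, 9), (4, 14), (11, 1), (11, 6), (11, 9), (11, 14), (12, 1), (12, 6), (12, 9), (12, 14)]
Unfold 5 (reflect across v@16): 32 holes -> [(3, 1), (3, 6), (3, 9), (3, 14), (3, 17), (3, 22), (3, 25), (3, 30), (4, 1), (4, 6), (4, 9), (4, 14), (4, 17), (4, 22), (4, 25), (4, 30), (11, 1), (11, 6), (11, 9), (11, 14), (11, 17), (11, 22), (11, 25), (11, 30), (12, 1), (12, 6), (12, 9), (12, 14), (12, 17), (12, 22), (12, 25), (12, 30)]
Holes: [(3, 1), (3, 6), (3, 9), (3, 14), (3, 17), (3, 22), (3, 25), (3, 30), (4, 1), (4, 6), (4, 9), (4, 14), (4, 17), (4, 22), (4, 25), (4, 30), (11, 1), (11, 6), (11, 9), (11, 14), (11, 17), (11, 22), (11, 25), (11, 30), (12, 1), (12, 6), (12, 9), (12, 14), (12, 17), (12, 22), (12, 25), (12, 30)]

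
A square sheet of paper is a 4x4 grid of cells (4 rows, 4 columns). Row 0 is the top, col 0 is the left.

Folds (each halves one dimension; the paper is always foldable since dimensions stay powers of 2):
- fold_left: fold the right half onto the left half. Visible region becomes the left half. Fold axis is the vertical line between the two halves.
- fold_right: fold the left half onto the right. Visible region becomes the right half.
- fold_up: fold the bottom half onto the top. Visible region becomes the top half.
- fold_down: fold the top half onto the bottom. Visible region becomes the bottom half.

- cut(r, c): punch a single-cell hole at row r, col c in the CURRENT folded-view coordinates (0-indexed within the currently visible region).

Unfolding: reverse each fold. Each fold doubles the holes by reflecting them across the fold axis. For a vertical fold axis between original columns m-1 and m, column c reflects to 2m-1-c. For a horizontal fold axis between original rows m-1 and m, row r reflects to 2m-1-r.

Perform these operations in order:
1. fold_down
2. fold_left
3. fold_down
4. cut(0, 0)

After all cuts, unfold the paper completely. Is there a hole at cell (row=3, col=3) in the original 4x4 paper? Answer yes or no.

Answer: yes

Derivation:
Op 1 fold_down: fold axis h@2; visible region now rows[2,4) x cols[0,4) = 2x4
Op 2 fold_left: fold axis v@2; visible region now rows[2,4) x cols[0,2) = 2x2
Op 3 fold_down: fold axis h@3; visible region now rows[3,4) x cols[0,2) = 1x2
Op 4 cut(0, 0): punch at orig (3,0); cuts so far [(3, 0)]; region rows[3,4) x cols[0,2) = 1x2
Unfold 1 (reflect across h@3): 2 holes -> [(2, 0), (3, 0)]
Unfold 2 (reflect across v@2): 4 holes -> [(2, 0), (2, 3), (3, 0), (3, 3)]
Unfold 3 (reflect across h@2): 8 holes -> [(0, 0), (0, 3), (1, 0), (1, 3), (2, 0), (2, 3), (3, 0), (3, 3)]
Holes: [(0, 0), (0, 3), (1, 0), (1, 3), (2, 0), (2, 3), (3, 0), (3, 3)]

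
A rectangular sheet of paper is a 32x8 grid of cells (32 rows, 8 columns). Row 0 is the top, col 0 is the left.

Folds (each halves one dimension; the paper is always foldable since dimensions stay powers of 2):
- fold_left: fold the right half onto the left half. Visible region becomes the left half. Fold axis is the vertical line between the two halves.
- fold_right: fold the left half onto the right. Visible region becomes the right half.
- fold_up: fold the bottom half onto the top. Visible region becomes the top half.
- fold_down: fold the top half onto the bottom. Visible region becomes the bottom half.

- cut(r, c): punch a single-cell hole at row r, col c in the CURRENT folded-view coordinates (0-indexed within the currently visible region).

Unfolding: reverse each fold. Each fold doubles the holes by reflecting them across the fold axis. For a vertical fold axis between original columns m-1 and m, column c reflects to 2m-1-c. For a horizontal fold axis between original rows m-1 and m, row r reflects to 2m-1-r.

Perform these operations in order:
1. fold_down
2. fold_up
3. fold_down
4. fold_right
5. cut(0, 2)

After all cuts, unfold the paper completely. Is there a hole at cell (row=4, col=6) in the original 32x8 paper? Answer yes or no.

Op 1 fold_down: fold axis h@16; visible region now rows[16,32) x cols[0,8) = 16x8
Op 2 fold_up: fold axis h@24; visible region now rows[16,24) x cols[0,8) = 8x8
Op 3 fold_down: fold axis h@20; visible region now rows[20,24) x cols[0,8) = 4x8
Op 4 fold_right: fold axis v@4; visible region now rows[20,24) x cols[4,8) = 4x4
Op 5 cut(0, 2): punch at orig (20,6); cuts so far [(20, 6)]; region rows[20,24) x cols[4,8) = 4x4
Unfold 1 (reflect across v@4): 2 holes -> [(20, 1), (20, 6)]
Unfold 2 (reflect across h@20): 4 holes -> [(19, 1), (19, 6), (20, 1), (20, 6)]
Unfold 3 (reflect across h@24): 8 holes -> [(19, 1), (19, 6), (20, 1), (20, 6), (27, 1), (27, 6), (28, 1), (28, 6)]
Unfold 4 (reflect across h@16): 16 holes -> [(3, 1), (3, 6), (4, 1), (4, 6), (11, 1), (11, 6), (12, 1), (12, 6), (19, 1), (19, 6), (20, 1), (20, 6), (27, 1), (27, 6), (28, 1), (28, 6)]
Holes: [(3, 1), (3, 6), (4, 1), (4, 6), (11, 1), (11, 6), (12, 1), (12, 6), (19, 1), (19, 6), (20, 1), (20, 6), (27, 1), (27, 6), (28, 1), (28, 6)]

Answer: yes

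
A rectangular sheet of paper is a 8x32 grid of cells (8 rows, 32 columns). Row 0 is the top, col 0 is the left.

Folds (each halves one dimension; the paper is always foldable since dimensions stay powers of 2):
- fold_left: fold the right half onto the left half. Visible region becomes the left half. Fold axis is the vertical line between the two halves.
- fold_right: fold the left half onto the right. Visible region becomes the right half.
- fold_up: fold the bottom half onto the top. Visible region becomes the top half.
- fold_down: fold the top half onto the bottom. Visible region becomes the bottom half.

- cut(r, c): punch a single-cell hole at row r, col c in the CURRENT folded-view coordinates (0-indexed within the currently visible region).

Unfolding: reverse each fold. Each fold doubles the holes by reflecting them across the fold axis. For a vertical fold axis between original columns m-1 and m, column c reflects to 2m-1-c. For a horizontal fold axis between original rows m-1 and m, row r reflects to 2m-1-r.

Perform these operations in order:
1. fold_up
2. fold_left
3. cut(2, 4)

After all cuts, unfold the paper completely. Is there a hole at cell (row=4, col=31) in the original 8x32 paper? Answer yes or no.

Answer: no

Derivation:
Op 1 fold_up: fold axis h@4; visible region now rows[0,4) x cols[0,32) = 4x32
Op 2 fold_left: fold axis v@16; visible region now rows[0,4) x cols[0,16) = 4x16
Op 3 cut(2, 4): punch at orig (2,4); cuts so far [(2, 4)]; region rows[0,4) x cols[0,16) = 4x16
Unfold 1 (reflect across v@16): 2 holes -> [(2, 4), (2, 27)]
Unfold 2 (reflect across h@4): 4 holes -> [(2, 4), (2, 27), (5, 4), (5, 27)]
Holes: [(2, 4), (2, 27), (5, 4), (5, 27)]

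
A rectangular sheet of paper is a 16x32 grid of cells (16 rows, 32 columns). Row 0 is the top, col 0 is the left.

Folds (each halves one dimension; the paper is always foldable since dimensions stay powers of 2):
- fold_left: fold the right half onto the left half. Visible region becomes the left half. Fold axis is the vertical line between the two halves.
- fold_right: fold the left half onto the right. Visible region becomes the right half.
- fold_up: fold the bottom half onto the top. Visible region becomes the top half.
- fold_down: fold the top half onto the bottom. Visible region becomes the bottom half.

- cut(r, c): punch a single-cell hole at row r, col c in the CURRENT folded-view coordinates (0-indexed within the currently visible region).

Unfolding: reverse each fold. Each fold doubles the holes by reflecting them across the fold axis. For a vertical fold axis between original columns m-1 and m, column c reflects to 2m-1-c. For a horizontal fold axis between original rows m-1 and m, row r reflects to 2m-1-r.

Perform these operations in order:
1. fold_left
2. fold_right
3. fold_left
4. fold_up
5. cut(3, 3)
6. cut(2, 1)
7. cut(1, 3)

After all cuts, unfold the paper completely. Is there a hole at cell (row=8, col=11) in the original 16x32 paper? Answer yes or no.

Op 1 fold_left: fold axis v@16; visible region now rows[0,16) x cols[0,16) = 16x16
Op 2 fold_right: fold axis v@8; visible region now rows[0,16) x cols[8,16) = 16x8
Op 3 fold_left: fold axis v@12; visible region now rows[0,16) x cols[8,12) = 16x4
Op 4 fold_up: fold axis h@8; visible region now rows[0,8) x cols[8,12) = 8x4
Op 5 cut(3, 3): punch at orig (3,11); cuts so far [(3, 11)]; region rows[0,8) x cols[8,12) = 8x4
Op 6 cut(2, 1): punch at orig (2,9); cuts so far [(2, 9), (3, 11)]; region rows[0,8) x cols[8,12) = 8x4
Op 7 cut(1, 3): punch at orig (1,11); cuts so far [(1, 11), (2, 9), (3, 11)]; region rows[0,8) x cols[8,12) = 8x4
Unfold 1 (reflect across h@8): 6 holes -> [(1, 11), (2, 9), (3, 11), (12, 11), (13, 9), (14, 11)]
Unfold 2 (reflect across v@12): 12 holes -> [(1, 11), (1, 12), (2, 9), (2, 14), (3, 11), (3, 12), (12, 11), (12, 12), (13, 9), (13, 14), (14, 11), (14, 12)]
Unfold 3 (reflect across v@8): 24 holes -> [(1, 3), (1, 4), (1, 11), (1, 12), (2, 1), (2, 6), (2, 9), (2, 14), (3, 3), (3, 4), (3, 11), (3, 12), (12, 3), (12, 4), (12, 11), (12, 12), (13, 1), (13, 6), (13, 9), (13, 14), (14, 3), (14, 4), (14, 11), (14, 12)]
Unfold 4 (reflect across v@16): 48 holes -> [(1, 3), (1, 4), (1, 11), (1, 12), (1, 19), (1, 20), (1, 27), (1, 28), (2, 1), (2, 6), (2, 9), (2, 14), (2, 17), (2, 22), (2, 25), (2, 30), (3, 3), (3, 4), (3, 11), (3, 12), (3, 19), (3, 20), (3, 27), (3, 28), (12, 3), (12, 4), (12, 11), (12, 12), (12, 19), (12, 20), (12, 27), (12, 28), (13, 1), (13, 6), (13, 9), (13, 14), (13, 17), (13, 22), (13, 25), (13, 30), (14, 3), (14, 4), (14, 11), (14, 12), (14, 19), (14, 20), (14, 27), (14, 28)]
Holes: [(1, 3), (1, 4), (1, 11), (1, 12), (1, 19), (1, 20), (1, 27), (1, 28), (2, 1), (2, 6), (2, 9), (2, 14), (2, 17), (2, 22), (2, 25), (2, 30), (3, 3), (3, 4), (3, 11), (3, 12), (3, 19), (3, 20), (3, 27), (3, 28), (12, 3), (12, 4), (12, 11), (12, 12), (12, 19), (12, 20), (12, 27), (12, 28), (13, 1), (13, 6), (13, 9), (13, 14), (13, 17), (13, 22), (13, 25), (13, 30), (14, 3), (14, 4), (14, 11), (14, 12), (14, 19), (14, 20), (14, 27), (14, 28)]

Answer: no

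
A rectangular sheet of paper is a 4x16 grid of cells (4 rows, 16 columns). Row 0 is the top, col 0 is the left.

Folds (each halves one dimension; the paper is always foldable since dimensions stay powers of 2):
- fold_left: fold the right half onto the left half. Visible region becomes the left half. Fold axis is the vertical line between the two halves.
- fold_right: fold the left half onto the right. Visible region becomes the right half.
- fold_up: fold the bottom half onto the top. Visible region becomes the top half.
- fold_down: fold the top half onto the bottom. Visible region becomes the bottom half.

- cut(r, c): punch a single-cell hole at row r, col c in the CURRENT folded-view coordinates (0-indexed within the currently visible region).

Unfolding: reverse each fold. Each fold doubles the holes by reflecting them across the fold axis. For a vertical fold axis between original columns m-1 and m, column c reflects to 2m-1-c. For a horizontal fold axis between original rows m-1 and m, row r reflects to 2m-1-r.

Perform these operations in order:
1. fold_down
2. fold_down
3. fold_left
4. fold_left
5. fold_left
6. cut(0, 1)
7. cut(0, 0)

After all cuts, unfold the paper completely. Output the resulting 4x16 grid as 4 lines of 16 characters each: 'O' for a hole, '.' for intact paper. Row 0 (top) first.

Op 1 fold_down: fold axis h@2; visible region now rows[2,4) x cols[0,16) = 2x16
Op 2 fold_down: fold axis h@3; visible region now rows[3,4) x cols[0,16) = 1x16
Op 3 fold_left: fold axis v@8; visible region now rows[3,4) x cols[0,8) = 1x8
Op 4 fold_left: fold axis v@4; visible region now rows[3,4) x cols[0,4) = 1x4
Op 5 fold_left: fold axis v@2; visible region now rows[3,4) x cols[0,2) = 1x2
Op 6 cut(0, 1): punch at orig (3,1); cuts so far [(3, 1)]; region rows[3,4) x cols[0,2) = 1x2
Op 7 cut(0, 0): punch at orig (3,0); cuts so far [(3, 0), (3, 1)]; region rows[3,4) x cols[0,2) = 1x2
Unfold 1 (reflect across v@2): 4 holes -> [(3, 0), (3, 1), (3, 2), (3, 3)]
Unfold 2 (reflect across v@4): 8 holes -> [(3, 0), (3, 1), (3, 2), (3, 3), (3, 4), (3, 5), (3, 6), (3, 7)]
Unfold 3 (reflect across v@8): 16 holes -> [(3, 0), (3, 1), (3, 2), (3, 3), (3, 4), (3, 5), (3, 6), (3, 7), (3, 8), (3, 9), (3, 10), (3, 11), (3, 12), (3, 13), (3, 14), (3, 15)]
Unfold 4 (reflect across h@3): 32 holes -> [(2, 0), (2, 1), (2, 2), (2, 3), (2, 4), (2, 5), (2, 6), (2, 7), (2, 8), (2, 9), (2, 10), (2, 11), (2, 12), (2, 13), (2, 14), (2, 15), (3, 0), (3, 1), (3, 2), (3, 3), (3, 4), (3, 5), (3, 6), (3, 7), (3, 8), (3, 9), (3, 10), (3, 11), (3, 12), (3, 13), (3, 14), (3, 15)]
Unfold 5 (reflect across h@2): 64 holes -> [(0, 0), (0, 1), (0, 2), (0, 3), (0, 4), (0, 5), (0, 6), (0, 7), (0, 8), (0, 9), (0, 10), (0, 11), (0, 12), (0, 13), (0, 14), (0, 15), (1, 0), (1, 1), (1, 2), (1, 3), (1, 4), (1, 5), (1, 6), (1, 7), (1, 8), (1, 9), (1, 10), (1, 11), (1, 12), (1, 13), (1, 14), (1, 15), (2, 0), (2, 1), (2, 2), (2, 3), (2, 4), (2, 5), (2, 6), (2, 7), (2, 8), (2, 9), (2, 10), (2, 11), (2, 12), (2, 13), (2, 14), (2, 15), (3, 0), (3, 1), (3, 2), (3, 3), (3, 4), (3, 5), (3, 6), (3, 7), (3, 8), (3, 9), (3, 10), (3, 11), (3, 12), (3, 13), (3, 14), (3, 15)]

Answer: OOOOOOOOOOOOOOOO
OOOOOOOOOOOOOOOO
OOOOOOOOOOOOOOOO
OOOOOOOOOOOOOOOO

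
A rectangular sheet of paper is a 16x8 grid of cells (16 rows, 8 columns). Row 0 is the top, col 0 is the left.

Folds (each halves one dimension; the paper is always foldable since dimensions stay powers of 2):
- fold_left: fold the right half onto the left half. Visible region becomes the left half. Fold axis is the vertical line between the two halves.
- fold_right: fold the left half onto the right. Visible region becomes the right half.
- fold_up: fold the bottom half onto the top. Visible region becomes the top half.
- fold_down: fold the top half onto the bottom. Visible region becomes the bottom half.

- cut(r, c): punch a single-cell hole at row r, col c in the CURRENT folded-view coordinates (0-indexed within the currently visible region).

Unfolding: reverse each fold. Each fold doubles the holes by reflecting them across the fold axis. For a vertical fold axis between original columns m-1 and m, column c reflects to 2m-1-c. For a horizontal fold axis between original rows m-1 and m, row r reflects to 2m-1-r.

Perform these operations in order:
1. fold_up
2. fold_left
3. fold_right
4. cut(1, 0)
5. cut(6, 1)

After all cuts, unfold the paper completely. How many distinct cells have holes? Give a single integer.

Op 1 fold_up: fold axis h@8; visible region now rows[0,8) x cols[0,8) = 8x8
Op 2 fold_left: fold axis v@4; visible region now rows[0,8) x cols[0,4) = 8x4
Op 3 fold_right: fold axis v@2; visible region now rows[0,8) x cols[2,4) = 8x2
Op 4 cut(1, 0): punch at orig (1,2); cuts so far [(1, 2)]; region rows[0,8) x cols[2,4) = 8x2
Op 5 cut(6, 1): punch at orig (6,3); cuts so far [(1, 2), (6, 3)]; region rows[0,8) x cols[2,4) = 8x2
Unfold 1 (reflect across v@2): 4 holes -> [(1, 1), (1, 2), (6, 0), (6, 3)]
Unfold 2 (reflect across v@4): 8 holes -> [(1, 1), (1, 2), (1, 5), (1, 6), (6, 0), (6, 3), (6, 4), (6, 7)]
Unfold 3 (reflect across h@8): 16 holes -> [(1, 1), (1, 2), (1, 5), (1, 6), (6, 0), (6, 3), (6, 4), (6, 7), (9, 0), (9, 3), (9, 4), (9, 7), (14, 1), (14, 2), (14, 5), (14, 6)]

Answer: 16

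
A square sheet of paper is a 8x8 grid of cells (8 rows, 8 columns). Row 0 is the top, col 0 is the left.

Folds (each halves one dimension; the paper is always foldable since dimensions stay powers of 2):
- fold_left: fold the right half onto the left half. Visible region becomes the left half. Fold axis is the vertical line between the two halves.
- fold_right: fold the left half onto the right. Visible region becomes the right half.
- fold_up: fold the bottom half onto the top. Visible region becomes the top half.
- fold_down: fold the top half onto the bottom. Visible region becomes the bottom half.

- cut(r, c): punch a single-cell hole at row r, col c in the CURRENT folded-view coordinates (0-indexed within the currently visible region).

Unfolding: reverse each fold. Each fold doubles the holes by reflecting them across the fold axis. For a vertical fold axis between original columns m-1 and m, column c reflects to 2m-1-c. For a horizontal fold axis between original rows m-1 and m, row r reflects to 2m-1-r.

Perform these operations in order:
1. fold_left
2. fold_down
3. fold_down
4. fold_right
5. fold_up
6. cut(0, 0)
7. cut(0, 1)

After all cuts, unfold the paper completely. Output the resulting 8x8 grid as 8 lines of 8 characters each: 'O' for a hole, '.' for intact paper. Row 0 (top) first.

Op 1 fold_left: fold axis v@4; visible region now rows[0,8) x cols[0,4) = 8x4
Op 2 fold_down: fold axis h@4; visible region now rows[4,8) x cols[0,4) = 4x4
Op 3 fold_down: fold axis h@6; visible region now rows[6,8) x cols[0,4) = 2x4
Op 4 fold_right: fold axis v@2; visible region now rows[6,8) x cols[2,4) = 2x2
Op 5 fold_up: fold axis h@7; visible region now rows[6,7) x cols[2,4) = 1x2
Op 6 cut(0, 0): punch at orig (6,2); cuts so far [(6, 2)]; region rows[6,7) x cols[2,4) = 1x2
Op 7 cut(0, 1): punch at orig (6,3); cuts so far [(6, 2), (6, 3)]; region rows[6,7) x cols[2,4) = 1x2
Unfold 1 (reflect across h@7): 4 holes -> [(6, 2), (6, 3), (7, 2), (7, 3)]
Unfold 2 (reflect across v@2): 8 holes -> [(6, 0), (6, 1), (6, 2), (6, 3), (7, 0), (7, 1), (7, 2), (7, 3)]
Unfold 3 (reflect across h@6): 16 holes -> [(4, 0), (4, 1), (4, 2), (4, 3), (5, 0), (5, 1), (5, 2), (5, 3), (6, 0), (6, 1), (6, 2), (6, 3), (7, 0), (7, 1), (7, 2), (7, 3)]
Unfold 4 (reflect across h@4): 32 holes -> [(0, 0), (0, 1), (0, 2), (0, 3), (1, 0), (1, 1), (1, 2), (1, 3), (2, 0), (2, 1), (2, 2), (2, 3), (3, 0), (3, 1), (3, 2), (3, 3), (4, 0), (4, 1), (4, 2), (4, 3), (5, 0), (5, 1), (5, 2), (5, 3), (6, 0), (6, 1), (6, 2), (6, 3), (7, 0), (7, 1), (7, 2), (7, 3)]
Unfold 5 (reflect across v@4): 64 holes -> [(0, 0), (0, 1), (0, 2), (0, 3), (0, 4), (0, 5), (0, 6), (0, 7), (1, 0), (1, 1), (1, 2), (1, 3), (1, 4), (1, 5), (1, 6), (1, 7), (2, 0), (2, 1), (2, 2), (2, 3), (2, 4), (2, 5), (2, 6), (2, 7), (3, 0), (3, 1), (3, 2), (3, 3), (3, 4), (3, 5), (3, 6), (3, 7), (4, 0), (4, 1), (4, 2), (4, 3), (4, 4), (4, 5), (4, 6), (4, 7), (5, 0), (5, 1), (5, 2), (5, 3), (5, 4), (5, 5), (5, 6), (5, 7), (6, 0), (6, 1), (6, 2), (6, 3), (6, 4), (6, 5), (6, 6), (6, 7), (7, 0), (7, 1), (7, 2), (7, 3), (7, 4), (7, 5), (7, 6), (7, 7)]

Answer: OOOOOOOO
OOOOOOOO
OOOOOOOO
OOOOOOOO
OOOOOOOO
OOOOOOOO
OOOOOOOO
OOOOOOOO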